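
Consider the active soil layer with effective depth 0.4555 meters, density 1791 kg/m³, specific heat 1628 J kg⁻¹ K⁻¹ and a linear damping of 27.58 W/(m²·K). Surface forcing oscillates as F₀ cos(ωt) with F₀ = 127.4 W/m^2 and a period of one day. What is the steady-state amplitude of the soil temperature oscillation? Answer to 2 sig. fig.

1.3 K

Areal heat capacity C = ρ c_p D = 1791 × 1628 × 0.4555 = 1.33×10^6 J m⁻² K⁻¹.
Angular frequency ω = 2π / T = 2π / 86400 s = 7.27×10^-5 s⁻¹.
√((Cω)² + λ²) = √((96.6)² + 27.58²) = 100 W/(m²·K).
Amplitude A = F₀ / √((Cω)²+λ²) = 127.4 / 100 = 1.27 K.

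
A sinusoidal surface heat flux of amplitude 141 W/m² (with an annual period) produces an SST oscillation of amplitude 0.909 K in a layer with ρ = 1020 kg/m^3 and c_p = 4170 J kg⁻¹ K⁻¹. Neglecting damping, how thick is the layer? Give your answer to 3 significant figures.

ω = 2π / 3.15×10^7 s = 1.99×10^-7 s⁻¹.
Required C = F₀ / (A ω) = 141 / (0.909 × 1.99×10^-7) = 7.79×10^8 J/(m²·K).
D = C / (ρ c_p) = 7.79×10^8 / (1020 × 4170) = 183 m.

183 m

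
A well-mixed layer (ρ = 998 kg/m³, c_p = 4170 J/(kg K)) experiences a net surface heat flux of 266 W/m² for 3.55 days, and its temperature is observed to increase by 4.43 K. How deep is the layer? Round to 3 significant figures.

4.43 m

Heat input Q = F Δt = 266 × 3.07×10^5 s = 8.16×10^7 J/m².
Required areal heat capacity C = Q / ΔT = 1.84×10^7 J/(m²·K).
Depth D = C / (ρ c_p) = 1.84×10^7 / (998 × 4170) = 4.43 m.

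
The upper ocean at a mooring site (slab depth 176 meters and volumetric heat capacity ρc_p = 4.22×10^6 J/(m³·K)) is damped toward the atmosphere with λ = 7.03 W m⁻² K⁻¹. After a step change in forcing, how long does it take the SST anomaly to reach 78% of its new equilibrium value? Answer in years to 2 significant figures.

Areal heat capacity C = ρc_p × D = 4.22×10^6 × 176 = 7.43×10^8 J/(m^2 K).
τ = C / λ = 7.43×10^8 / 7.03 = 1.06×10^8 s.
Fraction reached: 1 − e^(−t/τ) = 0.78 ⇒ t = −τ ln(1 − 0.78) = τ × 1.51.
t = 1.60×10^8 s = 5.07 years.

5.1 years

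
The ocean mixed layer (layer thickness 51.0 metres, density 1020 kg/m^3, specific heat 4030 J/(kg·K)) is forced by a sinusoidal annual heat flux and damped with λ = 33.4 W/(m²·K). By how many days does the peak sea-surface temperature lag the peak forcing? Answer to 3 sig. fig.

52.1 days

Areal heat capacity C = ρ c_p D = 1020 × 4030 × 51.0 = 2.10×10^8 J m⁻² K⁻¹.
ω = 2π / 3.15×10^7 s = 1.99×10^-7 s⁻¹.
Phase lag φ = arctan(Cω/λ) = arctan(41.8/33.4) = 0.896 rad.
Time lag = φ / ω = 0.896 / 1.99×10^-7 = 4.50×10^6 s = 52.1 days.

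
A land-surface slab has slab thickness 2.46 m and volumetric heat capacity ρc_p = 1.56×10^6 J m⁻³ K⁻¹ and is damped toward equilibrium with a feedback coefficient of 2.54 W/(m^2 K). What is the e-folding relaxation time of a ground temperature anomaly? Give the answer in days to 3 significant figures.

17.5 days

Areal heat capacity C = ρc_p × D = 1.56×10^6 × 2.46 = 3.84×10^6 J/(m²·K).
Relaxation time τ = C / λ = 3.84×10^6 / 2.54 = 1.51×10^6 s.
In days: 1.51×10^6 s / (86400 s/day) = 17.5 days.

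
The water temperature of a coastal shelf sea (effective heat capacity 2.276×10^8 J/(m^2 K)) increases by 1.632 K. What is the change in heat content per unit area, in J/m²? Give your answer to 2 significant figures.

Areal heat capacity C = 2.276×10^8 J/(m^2 K) (given).
ΔQ = C ΔT = 2.28×10^8 × 1.632 = 3.71×10^8 J/m².

3.7×10^8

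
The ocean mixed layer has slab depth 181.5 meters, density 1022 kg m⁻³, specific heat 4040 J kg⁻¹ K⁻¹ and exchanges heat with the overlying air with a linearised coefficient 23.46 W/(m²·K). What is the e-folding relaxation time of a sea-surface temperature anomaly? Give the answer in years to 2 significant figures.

1.0 years

Areal heat capacity C = ρ c_p D = 1022 × 4040 × 181.5 = 7.49×10^8 J/(m²·K).
Relaxation time τ = C / λ = 7.49×10^8 / 23.46 = 3.19×10^7 s.
In years: 3.19×10^7 s / (3.156×10^7 s/year) = 1.01 years.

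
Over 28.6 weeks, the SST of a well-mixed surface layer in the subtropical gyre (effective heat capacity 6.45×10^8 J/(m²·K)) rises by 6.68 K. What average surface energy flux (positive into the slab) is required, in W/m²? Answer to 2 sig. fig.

Areal heat capacity C = 6.45×10^8 J/(m²·K) (given).
Required heat per unit area: Q = C ΔT = 6.45×10^8 × 6.68 = 4.31×10^9 J/m².
Flux F = Q / Δt = 4.31×10^9 / 1.73×10^7 s = 249 W/m².

250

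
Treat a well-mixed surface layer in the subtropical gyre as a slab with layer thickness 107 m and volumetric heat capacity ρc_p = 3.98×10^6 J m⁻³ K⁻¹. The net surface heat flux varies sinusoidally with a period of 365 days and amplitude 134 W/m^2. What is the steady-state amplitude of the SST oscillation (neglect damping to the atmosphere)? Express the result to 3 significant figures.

Areal heat capacity C = ρc_p × D = 3.98×10^6 × 107 = 4.26×10^8 J m⁻² K⁻¹.
Angular frequency ω = 2π / T = 2π / 3.15×10^7 s = 1.99×10^-7 s⁻¹.
Cω = 4.26×10^8 × 1.99×10^-7 = 84.8 W/(m²·K).
Amplitude A = F₀ / (Cω) = 134 / 84.8 = 1.58 K.

1.58 K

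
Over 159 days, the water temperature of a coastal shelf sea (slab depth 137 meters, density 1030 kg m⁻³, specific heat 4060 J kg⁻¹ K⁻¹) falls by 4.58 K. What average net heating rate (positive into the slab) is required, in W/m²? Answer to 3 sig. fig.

-191

Areal heat capacity C = ρ c_p D = 1030 × 4060 × 137 = 5.73×10^8 J/(m^2 K).
Required heat per unit area: Q = C ΔT = 5.73×10^8 × -4.58 = -2.62×10^9 J/m².
Flux F = Q / Δt = -2.62×10^9 / 1.37×10^7 s = -191 W/m².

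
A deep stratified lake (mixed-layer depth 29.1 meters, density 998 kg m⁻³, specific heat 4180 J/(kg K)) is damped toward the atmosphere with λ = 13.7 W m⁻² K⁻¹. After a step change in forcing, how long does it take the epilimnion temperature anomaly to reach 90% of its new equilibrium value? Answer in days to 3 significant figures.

236 days

Areal heat capacity C = ρ c_p D = 998 × 4180 × 29.1 = 1.21×10^8 J m⁻² K⁻¹.
τ = C / λ = 1.21×10^8 / 13.7 = 8.86×10^6 s.
Fraction reached: 1 − e^(−t/τ) = 0.90 ⇒ t = −τ ln(1 − 0.90) = τ × 2.30.
t = 2.04×10^7 s = 236 days.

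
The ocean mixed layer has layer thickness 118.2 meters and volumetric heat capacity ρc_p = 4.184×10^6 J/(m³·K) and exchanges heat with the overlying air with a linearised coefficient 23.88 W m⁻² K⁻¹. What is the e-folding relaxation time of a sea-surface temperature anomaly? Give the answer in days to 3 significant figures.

240 days

Areal heat capacity C = ρc_p × D = 4.184×10^6 × 118.2 = 4.95×10^8 J/(m²·K).
Relaxation time τ = C / λ = 4.95×10^8 / 23.88 = 2.07×10^7 s.
In days: 2.07×10^7 s / (86400 s/day) = 240 days.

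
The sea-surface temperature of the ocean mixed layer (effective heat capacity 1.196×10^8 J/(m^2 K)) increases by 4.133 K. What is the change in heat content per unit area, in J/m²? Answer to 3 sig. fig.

4.94×10^8

Areal heat capacity C = 1.196×10^8 J/(m^2 K) (given).
ΔQ = C ΔT = 1.20×10^8 × 4.133 = 4.94×10^8 J/m².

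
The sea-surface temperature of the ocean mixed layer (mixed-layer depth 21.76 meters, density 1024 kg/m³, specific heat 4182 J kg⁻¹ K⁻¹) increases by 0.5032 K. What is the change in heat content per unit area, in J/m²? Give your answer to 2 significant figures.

Areal heat capacity C = ρ c_p D = 1024 × 4182 × 21.76 = 9.32×10^7 J/(m²·K).
ΔQ = C ΔT = 9.32×10^7 × 0.5032 = 4.69×10^7 J/m².

4.7×10^7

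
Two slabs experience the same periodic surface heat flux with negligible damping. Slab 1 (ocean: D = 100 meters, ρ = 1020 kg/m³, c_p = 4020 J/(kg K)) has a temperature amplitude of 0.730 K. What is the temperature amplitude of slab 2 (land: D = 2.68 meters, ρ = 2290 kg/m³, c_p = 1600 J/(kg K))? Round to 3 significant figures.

C_ocean = 4.10×10^8 J/(m²·K); C_land = 9.82×10^6 J/(m²·K).
A ∝ 1/C ⇒ A_land = A_ocean × C_ocean/C_land = 0.730 × 41.8 = 30.5 K.

30.5 K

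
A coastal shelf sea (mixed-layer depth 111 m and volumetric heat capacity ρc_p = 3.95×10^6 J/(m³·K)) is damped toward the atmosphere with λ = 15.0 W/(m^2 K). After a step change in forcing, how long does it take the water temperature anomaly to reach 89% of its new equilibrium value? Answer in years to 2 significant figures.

2.0 years

Areal heat capacity C = ρc_p × D = 3.95×10^6 × 111 = 4.38×10^8 J/(m^2 K).
τ = C / λ = 4.38×10^8 / 15.0 = 2.92×10^7 s.
Fraction reached: 1 − e^(−t/τ) = 0.89 ⇒ t = −τ ln(1 − 0.89) = τ × 2.21.
t = 6.45×10^7 s = 2.04 years.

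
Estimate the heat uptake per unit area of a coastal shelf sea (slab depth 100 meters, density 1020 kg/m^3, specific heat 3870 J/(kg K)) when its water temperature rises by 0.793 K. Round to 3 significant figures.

3.13×10^8

Areal heat capacity C = ρ c_p D = 1020 × 3870 × 100 = 3.95×10^8 J m⁻² K⁻¹.
ΔQ = C ΔT = 3.95×10^8 × 0.793 = 3.13×10^8 J/m².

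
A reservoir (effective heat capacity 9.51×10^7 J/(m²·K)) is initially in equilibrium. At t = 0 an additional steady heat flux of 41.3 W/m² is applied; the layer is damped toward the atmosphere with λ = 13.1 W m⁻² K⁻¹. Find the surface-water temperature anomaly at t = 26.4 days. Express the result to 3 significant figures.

Areal heat capacity C = 9.51×10^7 J/(m²·K) (given).
τ = C / λ = 9.51×10^7 / 13.1 = 7.26×10^6 s.
Equilibrium anomaly ΔT_eq = F / λ = 41.3 / 13.1 = 3.15 K.
t = 26.4 days = 2.28×10^6 s, so t/τ = 0.314.
ΔT(t) = ΔT_eq (1 − e^(−t/τ)) = 3.15 × (1 − e^−0.314) = 0.850 K.

0.850 K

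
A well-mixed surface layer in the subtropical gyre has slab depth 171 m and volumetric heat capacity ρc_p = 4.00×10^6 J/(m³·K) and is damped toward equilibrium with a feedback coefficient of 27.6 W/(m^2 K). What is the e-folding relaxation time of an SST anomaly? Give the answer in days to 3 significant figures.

287 days

Areal heat capacity C = ρc_p × D = 4.00×10^6 × 171 = 6.84×10^8 J/(m²·K).
Relaxation time τ = C / λ = 6.84×10^8 / 27.6 = 2.48×10^7 s.
In days: 2.48×10^7 s / (86400 s/day) = 287 days.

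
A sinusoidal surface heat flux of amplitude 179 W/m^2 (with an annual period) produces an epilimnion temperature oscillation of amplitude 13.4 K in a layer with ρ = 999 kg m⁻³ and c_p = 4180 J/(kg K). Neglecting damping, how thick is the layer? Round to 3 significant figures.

ω = 2π / 3.15×10^7 s = 1.99×10^-7 s⁻¹.
Required C = F₀ / (A ω) = 179 / (13.4 × 1.99×10^-7) = 6.70×10^7 J/(m²·K).
D = C / (ρ c_p) = 6.70×10^7 / (999 × 4180) = 16.1 m.

16.1 m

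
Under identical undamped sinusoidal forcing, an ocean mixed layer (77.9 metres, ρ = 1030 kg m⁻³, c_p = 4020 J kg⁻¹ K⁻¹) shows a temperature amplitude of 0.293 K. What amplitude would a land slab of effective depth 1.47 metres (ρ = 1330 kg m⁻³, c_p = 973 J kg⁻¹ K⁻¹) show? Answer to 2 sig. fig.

C_ocean = 3.23×10^8 J/(m²·K); C_land = 1.90×10^6 J/(m²·K).
A ∝ 1/C ⇒ A_land = A_ocean × C_ocean/C_land = 0.293 × 170 = 49.7 K.

50 K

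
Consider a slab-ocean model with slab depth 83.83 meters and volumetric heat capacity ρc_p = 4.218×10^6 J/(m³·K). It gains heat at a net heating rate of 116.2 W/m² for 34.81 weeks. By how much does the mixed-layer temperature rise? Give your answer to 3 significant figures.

Areal heat capacity C = ρc_p × D = 4.218×10^6 × 83.83 = 3.54×10^8 J m⁻² K⁻¹.
Net heat input Q = F Δt = 116.2 × (34.81 weeks × 6.048×10^5 s/week) = 2.45×10^9 J/m².
ΔT = Q / C = 2.45×10^9 / 3.54×10^8 = 6.92 K.

6.92 K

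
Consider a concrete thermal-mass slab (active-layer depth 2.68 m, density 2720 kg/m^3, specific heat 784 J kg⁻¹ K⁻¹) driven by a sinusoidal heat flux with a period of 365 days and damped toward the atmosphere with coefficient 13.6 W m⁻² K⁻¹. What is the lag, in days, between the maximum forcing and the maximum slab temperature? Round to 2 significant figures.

Areal heat capacity C = ρ c_p D = 2720 × 784 × 2.68 = 5.72×10^6 J/(m^2 K).
ω = 2π / 3.15×10^7 s = 1.99×10^-7 s⁻¹.
Phase lag φ = arctan(Cω/λ) = arctan(1.14/13.6) = 0.0835 rad.
Time lag = φ / ω = 0.0835 / 1.99×10^-7 = 4.19×10^5 s = 4.85 days.

4.9 days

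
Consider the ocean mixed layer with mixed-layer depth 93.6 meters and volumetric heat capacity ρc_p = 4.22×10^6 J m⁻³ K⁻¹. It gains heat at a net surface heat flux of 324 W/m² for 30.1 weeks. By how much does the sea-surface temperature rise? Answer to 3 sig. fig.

Areal heat capacity C = ρc_p × D = 4.22×10^6 × 93.6 = 3.95×10^8 J/(m^2 K).
Net heat input Q = F Δt = 324 × (30.1 weeks × 6.048×10^5 s/week) = 5.90×10^9 J/m².
ΔT = Q / C = 5.90×10^9 / 3.95×10^8 = 14.9 K.

14.9 K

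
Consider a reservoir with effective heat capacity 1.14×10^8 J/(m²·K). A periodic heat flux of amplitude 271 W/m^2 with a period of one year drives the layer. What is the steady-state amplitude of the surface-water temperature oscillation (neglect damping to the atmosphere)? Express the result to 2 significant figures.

12 K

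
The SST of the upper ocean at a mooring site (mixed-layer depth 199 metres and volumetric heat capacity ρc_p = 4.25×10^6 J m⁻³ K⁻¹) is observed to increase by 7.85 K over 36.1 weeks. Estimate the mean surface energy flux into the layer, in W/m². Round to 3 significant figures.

Areal heat capacity C = ρc_p × D = 4.25×10^6 × 199 = 8.46×10^8 J/(m^2 K).
Required heat per unit area: Q = C ΔT = 8.46×10^8 × 7.85 = 6.64×10^9 J/m².
Flux F = Q / Δt = 6.64×10^9 / 2.18×10^7 s = 304 W/m².

304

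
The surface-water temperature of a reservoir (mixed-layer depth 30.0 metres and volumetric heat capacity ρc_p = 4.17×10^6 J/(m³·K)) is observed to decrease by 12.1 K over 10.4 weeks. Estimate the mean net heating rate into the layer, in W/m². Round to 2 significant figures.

Areal heat capacity C = ρc_p × D = 4.17×10^6 × 30.0 = 1.25×10^8 J/(m^2 K).
Required heat per unit area: Q = C ΔT = 1.25×10^8 × -12.1 = -1.51×10^9 J/m².
Flux F = Q / Δt = -1.51×10^9 / 6.29×10^6 s = -241 W/m².

-240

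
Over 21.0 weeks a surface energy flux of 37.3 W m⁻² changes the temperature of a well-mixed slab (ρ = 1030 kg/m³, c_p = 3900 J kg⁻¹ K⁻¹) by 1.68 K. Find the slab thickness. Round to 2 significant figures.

70 m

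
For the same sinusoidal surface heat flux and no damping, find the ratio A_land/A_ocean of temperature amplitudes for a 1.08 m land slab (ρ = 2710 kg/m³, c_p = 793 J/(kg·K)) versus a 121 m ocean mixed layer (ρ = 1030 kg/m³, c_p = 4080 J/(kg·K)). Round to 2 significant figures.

220

C_ocean = 1030 × 4080 × 121 = 5.08×10^8 J/(m²·K).
C_land = 2710 × 793 × 1.08 = 2.32×10^6 J/(m²·K).
Undamped amplitude ∝ 1/C, so A_land/A_ocean = C_ocean/C_land = 219.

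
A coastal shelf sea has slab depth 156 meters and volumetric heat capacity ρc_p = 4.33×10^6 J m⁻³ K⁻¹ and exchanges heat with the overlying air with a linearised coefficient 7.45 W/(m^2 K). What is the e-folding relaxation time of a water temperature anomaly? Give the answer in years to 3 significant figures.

Areal heat capacity C = ρc_p × D = 4.33×10^6 × 156 = 6.75×10^8 J/(m²·K).
Relaxation time τ = C / λ = 6.75×10^8 / 7.45 = 9.07×10^7 s.
In years: 9.07×10^7 s / (3.156×10^7 s/year) = 2.87 years.

2.87 years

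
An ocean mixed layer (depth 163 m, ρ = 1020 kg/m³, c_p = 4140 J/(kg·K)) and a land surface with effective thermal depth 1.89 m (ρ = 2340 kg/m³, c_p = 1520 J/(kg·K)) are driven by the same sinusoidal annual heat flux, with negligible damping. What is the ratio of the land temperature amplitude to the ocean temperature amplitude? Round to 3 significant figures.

C_ocean = 1020 × 4140 × 163 = 6.88×10^8 J/(m²·K).
C_land = 2340 × 1520 × 1.89 = 6.72×10^6 J/(m²·K).
Undamped amplitude ∝ 1/C, so A_land/A_ocean = C_ocean/C_land = 102.

102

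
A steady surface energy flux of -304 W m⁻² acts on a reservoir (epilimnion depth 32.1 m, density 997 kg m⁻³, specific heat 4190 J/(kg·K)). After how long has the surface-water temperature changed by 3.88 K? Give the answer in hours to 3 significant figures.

Areal heat capacity C = ρ c_p D = 997 × 4190 × 32.1 = 1.34×10^8 J/(m²·K).
Time required: Δt = C ΔT / F = 1.34×10^8 × -3.88 / -304 = 1.71×10^6 s.
In hours: 1.71×10^6 s / (3600 s/hour) = 475 hours.

475 hours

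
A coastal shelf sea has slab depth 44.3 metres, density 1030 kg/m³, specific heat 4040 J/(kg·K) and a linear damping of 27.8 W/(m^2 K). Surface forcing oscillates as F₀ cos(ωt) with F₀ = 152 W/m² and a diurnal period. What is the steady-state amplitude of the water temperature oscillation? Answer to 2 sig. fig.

Areal heat capacity C = ρ c_p D = 1030 × 4040 × 44.3 = 1.84×10^8 J/(m^2 K).
Angular frequency ω = 2π / T = 2π / 86400 s = 7.27×10^-5 s⁻¹.
√((Cω)² + λ²) = √((13400)² + 27.8²) = 13400 W/(m²·K).
Amplitude A = F₀ / √((Cω)²+λ²) = 152 / 13400 = 0.0113 K.

0.011 K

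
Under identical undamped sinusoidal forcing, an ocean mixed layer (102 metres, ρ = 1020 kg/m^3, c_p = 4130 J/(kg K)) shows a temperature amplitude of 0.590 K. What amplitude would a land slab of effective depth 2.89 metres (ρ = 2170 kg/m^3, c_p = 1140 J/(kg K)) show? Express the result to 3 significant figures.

35.5 K

C_ocean = 4.30×10^8 J/(m²·K); C_land = 7.15×10^6 J/(m²·K).
A ∝ 1/C ⇒ A_land = A_ocean × C_ocean/C_land = 0.590 × 60.1 = 35.5 K.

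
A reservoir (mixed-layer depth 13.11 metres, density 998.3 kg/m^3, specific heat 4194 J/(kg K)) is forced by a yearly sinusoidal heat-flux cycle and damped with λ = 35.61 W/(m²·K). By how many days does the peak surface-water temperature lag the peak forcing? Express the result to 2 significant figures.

17 days

Areal heat capacity C = ρ c_p D = 998.3 × 4194 × 13.11 = 5.49×10^7 J m⁻² K⁻¹.
ω = 2π / 3.15×10^7 s = 1.99×10^-7 s⁻¹.
Phase lag φ = arctan(Cω/λ) = arctan(10.9/35.61) = 0.298 rad.
Time lag = φ / ω = 0.298 / 1.99×10^-7 = 1.50×10^6 s = 17.3 days.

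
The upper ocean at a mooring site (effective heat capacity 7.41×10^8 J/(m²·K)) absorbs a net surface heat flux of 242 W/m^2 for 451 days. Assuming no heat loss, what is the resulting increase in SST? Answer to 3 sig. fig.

Areal heat capacity C = 7.41×10^8 J/(m²·K) (given).
Net heat input Q = F Δt = 242 × (451 days × 86400 s/day) = 9.43×10^9 J/m².
ΔT = Q / C = 9.43×10^9 / 7.41×10^8 = 12.7 K.

12.7 K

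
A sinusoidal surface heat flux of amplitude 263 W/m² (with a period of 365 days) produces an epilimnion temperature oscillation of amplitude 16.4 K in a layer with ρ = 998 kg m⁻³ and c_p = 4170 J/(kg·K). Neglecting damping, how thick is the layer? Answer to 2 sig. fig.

19 m

ω = 2π / 3.15×10^7 s = 1.99×10^-7 s⁻¹.
Required C = F₀ / (A ω) = 263 / (16.4 × 1.99×10^-7) = 8.05×10^7 J/(m²·K).
D = C / (ρ c_p) = 8.05×10^7 / (998 × 4170) = 19.3 m.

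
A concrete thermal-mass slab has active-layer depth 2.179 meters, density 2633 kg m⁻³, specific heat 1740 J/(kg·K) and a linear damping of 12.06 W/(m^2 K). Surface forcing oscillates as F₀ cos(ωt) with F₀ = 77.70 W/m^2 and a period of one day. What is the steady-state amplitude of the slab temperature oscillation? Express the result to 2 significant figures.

Areal heat capacity C = ρ c_p D = 2633 × 1740 × 2.179 = 9.98×10^6 J/(m^2 K).
Angular frequency ω = 2π / T = 2π / 86400 s = 7.27×10^-5 s⁻¹.
√((Cω)² + λ²) = √((726)² + 12.06²) = 726 W/(m²·K).
Amplitude A = F₀ / √((Cω)²+λ²) = 77.70 / 726 = 0.107 K.

0.11 K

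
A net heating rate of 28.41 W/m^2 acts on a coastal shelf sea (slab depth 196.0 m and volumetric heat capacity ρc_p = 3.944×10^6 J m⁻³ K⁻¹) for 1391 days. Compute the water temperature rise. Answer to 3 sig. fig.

Areal heat capacity C = ρc_p × D = 3.944×10^6 × 196.0 = 7.73×10^8 J/(m²·K).
Net heat input Q = F Δt = 28.41 × (1391 days × 86400 s/day) = 3.41×10^9 J/m².
ΔT = Q / C = 3.41×10^9 / 7.73×10^8 = 4.42 K.

4.42 K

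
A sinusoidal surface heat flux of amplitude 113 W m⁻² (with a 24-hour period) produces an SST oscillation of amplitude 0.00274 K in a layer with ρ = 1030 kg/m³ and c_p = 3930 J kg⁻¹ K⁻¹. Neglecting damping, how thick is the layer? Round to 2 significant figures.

ω = 2π / 86400 s = 7.27×10^-5 s⁻¹.
Required C = F₀ / (A ω) = 113 / (0.00274 × 7.27×10^-5) = 5.67×10^8 J/(m²·K).
D = C / (ρ c_p) = 5.67×10^8 / (1030 × 3930) = 140 m.

140 m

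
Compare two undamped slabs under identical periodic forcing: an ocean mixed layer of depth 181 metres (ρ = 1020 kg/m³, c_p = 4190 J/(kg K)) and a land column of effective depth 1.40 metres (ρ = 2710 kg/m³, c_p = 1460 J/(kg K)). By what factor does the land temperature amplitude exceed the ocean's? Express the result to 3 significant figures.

C_ocean = 1020 × 4190 × 181 = 7.74×10^8 J/(m²·K).
C_land = 2710 × 1460 × 1.40 = 5.54×10^6 J/(m²·K).
Undamped amplitude ∝ 1/C, so A_land/A_ocean = C_ocean/C_land = 140.

140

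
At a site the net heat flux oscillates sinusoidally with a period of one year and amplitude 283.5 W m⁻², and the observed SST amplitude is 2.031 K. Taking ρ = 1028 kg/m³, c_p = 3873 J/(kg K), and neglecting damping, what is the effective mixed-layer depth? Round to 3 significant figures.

ω = 2π / 3.15×10^7 s = 1.99×10^-7 s⁻¹.
Required C = F₀ / (A ω) = 283.5 / (2.031 × 1.99×10^-7) = 7.01×10^8 J/(m²·K).
D = C / (ρ c_p) = 7.01×10^8 / (1028 × 3873) = 176 m.

176 m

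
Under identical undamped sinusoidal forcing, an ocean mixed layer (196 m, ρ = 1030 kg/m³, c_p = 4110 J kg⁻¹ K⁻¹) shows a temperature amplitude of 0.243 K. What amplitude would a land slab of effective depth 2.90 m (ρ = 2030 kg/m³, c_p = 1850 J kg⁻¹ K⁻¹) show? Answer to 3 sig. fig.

18.5 K

C_ocean = 8.30×10^8 J/(m²·K); C_land = 1.09×10^7 J/(m²·K).
A ∝ 1/C ⇒ A_land = A_ocean × C_ocean/C_land = 0.243 × 76.2 = 18.5 K.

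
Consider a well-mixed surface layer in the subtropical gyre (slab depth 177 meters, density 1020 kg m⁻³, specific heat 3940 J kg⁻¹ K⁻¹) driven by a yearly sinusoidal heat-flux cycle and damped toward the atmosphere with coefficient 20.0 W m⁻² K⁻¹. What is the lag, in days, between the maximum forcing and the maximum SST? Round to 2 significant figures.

83 days

Areal heat capacity C = ρ c_p D = 1020 × 3940 × 177 = 7.11×10^8 J m⁻² K⁻¹.
ω = 2π / 3.15×10^7 s = 1.99×10^-7 s⁻¹.
Phase lag φ = arctan(Cω/λ) = arctan(142/20.0) = 1.43 rad.
Time lag = φ / ω = 1.43 / 1.99×10^-7 = 7.18×10^6 s = 83.1 days.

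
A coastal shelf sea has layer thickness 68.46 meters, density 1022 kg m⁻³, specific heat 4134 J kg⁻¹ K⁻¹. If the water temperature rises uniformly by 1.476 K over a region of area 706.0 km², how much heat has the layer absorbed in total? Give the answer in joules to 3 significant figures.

3.01×10^17 J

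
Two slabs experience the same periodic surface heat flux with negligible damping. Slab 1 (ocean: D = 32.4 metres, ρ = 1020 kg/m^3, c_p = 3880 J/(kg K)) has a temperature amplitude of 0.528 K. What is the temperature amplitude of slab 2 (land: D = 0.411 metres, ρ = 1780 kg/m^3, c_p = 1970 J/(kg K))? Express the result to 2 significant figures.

47 K

C_ocean = 1.28×10^8 J/(m²·K); C_land = 1.44×10^6 J/(m²·K).
A ∝ 1/C ⇒ A_land = A_ocean × C_ocean/C_land = 0.528 × 89.0 = 47.0 K.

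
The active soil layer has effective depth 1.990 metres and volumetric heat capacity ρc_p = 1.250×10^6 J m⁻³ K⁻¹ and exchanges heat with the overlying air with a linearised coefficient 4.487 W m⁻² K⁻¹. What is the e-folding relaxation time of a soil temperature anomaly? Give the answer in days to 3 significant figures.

6.42 days

Areal heat capacity C = ρc_p × D = 1.250×10^6 × 1.990 = 2.49×10^6 J/(m²·K).
Relaxation time τ = C / λ = 2.49×10^6 / 4.487 = 5.54×10^5 s.
In days: 5.54×10^5 s / (86400 s/day) = 6.42 days.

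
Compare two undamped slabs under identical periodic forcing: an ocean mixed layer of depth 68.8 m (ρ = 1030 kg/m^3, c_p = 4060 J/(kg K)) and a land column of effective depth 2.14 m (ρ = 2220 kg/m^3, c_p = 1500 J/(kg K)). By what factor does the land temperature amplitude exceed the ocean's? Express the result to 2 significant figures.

C_ocean = 1030 × 4060 × 68.8 = 2.88×10^8 J/(m²·K).
C_land = 2220 × 1500 × 2.14 = 7.13×10^6 J/(m²·K).
Undamped amplitude ∝ 1/C, so A_land/A_ocean = C_ocean/C_land = 40.4.

40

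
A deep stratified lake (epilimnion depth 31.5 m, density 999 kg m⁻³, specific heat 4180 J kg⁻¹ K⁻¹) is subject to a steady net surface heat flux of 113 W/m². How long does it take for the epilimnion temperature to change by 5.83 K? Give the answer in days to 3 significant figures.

78.5 days

Areal heat capacity C = ρ c_p D = 999 × 4180 × 31.5 = 1.32×10^8 J/(m²·K).
Time required: Δt = C ΔT / F = 1.32×10^8 × 5.83 / 113 = 6.79×10^6 s.
In days: 6.79×10^6 s / (86400 s/day) = 78.5 days.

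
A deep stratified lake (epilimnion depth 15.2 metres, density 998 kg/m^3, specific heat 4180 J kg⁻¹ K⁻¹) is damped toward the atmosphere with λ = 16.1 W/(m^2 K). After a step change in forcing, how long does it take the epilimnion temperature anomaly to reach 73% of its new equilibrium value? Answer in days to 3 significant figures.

59.7 days

Areal heat capacity C = ρ c_p D = 998 × 4180 × 15.2 = 6.34×10^7 J/(m²·K).
τ = C / λ = 6.34×10^7 / 16.1 = 3.94×10^6 s.
Fraction reached: 1 − e^(−t/τ) = 0.73 ⇒ t = −τ ln(1 − 0.73) = τ × 1.31.
t = 5.16×10^6 s = 59.7 days.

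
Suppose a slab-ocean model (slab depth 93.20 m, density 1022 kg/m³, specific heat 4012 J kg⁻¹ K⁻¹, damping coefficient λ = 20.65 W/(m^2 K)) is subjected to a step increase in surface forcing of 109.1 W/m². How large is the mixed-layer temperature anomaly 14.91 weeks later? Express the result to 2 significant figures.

Areal heat capacity C = ρ c_p D = 1022 × 4012 × 93.20 = 3.82×10^8 J/(m²·K).
τ = C / λ = 3.82×10^8 / 20.65 = 1.85×10^7 s.
Equilibrium anomaly ΔT_eq = F / λ = 109.1 / 20.65 = 5.28 K.
t = 14.91 weeks = 9.02×10^6 s, so t/τ = 0.487.
ΔT(t) = ΔT_eq (1 − e^(−t/τ)) = 5.28 × (1 − e^−0.487) = 2.04 K.

2.0 K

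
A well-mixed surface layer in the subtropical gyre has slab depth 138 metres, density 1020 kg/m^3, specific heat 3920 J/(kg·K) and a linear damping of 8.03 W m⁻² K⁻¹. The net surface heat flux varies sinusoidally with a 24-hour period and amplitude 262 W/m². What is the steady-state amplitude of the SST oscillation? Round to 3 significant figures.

0.00653 K

Areal heat capacity C = ρ c_p D = 1020 × 3920 × 138 = 5.52×10^8 J/(m^2 K).
Angular frequency ω = 2π / T = 2π / 86400 s = 7.27×10^-5 s⁻¹.
√((Cω)² + λ²) = √((40100)² + 8.03²) = 40100 W/(m²·K).
Amplitude A = F₀ / √((Cω)²+λ²) = 262 / 40100 = 0.00653 K.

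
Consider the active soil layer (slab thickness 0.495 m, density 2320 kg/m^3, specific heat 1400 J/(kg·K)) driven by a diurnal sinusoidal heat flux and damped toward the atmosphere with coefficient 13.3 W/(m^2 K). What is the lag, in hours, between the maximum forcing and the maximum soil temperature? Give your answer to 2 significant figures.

5.6 hours

Areal heat capacity C = ρ c_p D = 2320 × 1400 × 0.495 = 1.61×10^6 J m⁻² K⁻¹.
ω = 2π / 86400 s = 7.27×10^-5 s⁻¹.
Phase lag φ = arctan(Cω/λ) = arctan(117/13.3) = 1.46 rad.
Time lag = φ / ω = 1.46 / 7.27×10^-5 = 20000 s = 5.57 hours.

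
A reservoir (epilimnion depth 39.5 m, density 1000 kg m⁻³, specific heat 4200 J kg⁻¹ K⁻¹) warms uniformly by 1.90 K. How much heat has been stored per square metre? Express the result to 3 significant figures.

3.15×10^8

Areal heat capacity C = ρ c_p D = 1000 × 4200 × 39.5 = 1.66×10^8 J/(m²·K).
ΔQ = C ΔT = 1.66×10^8 × 1.90 = 3.15×10^8 J/m².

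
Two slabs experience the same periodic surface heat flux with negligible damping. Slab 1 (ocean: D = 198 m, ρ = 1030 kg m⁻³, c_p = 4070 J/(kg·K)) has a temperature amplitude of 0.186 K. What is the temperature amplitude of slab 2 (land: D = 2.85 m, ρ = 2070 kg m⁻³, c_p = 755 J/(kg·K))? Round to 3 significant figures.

C_ocean = 8.30×10^8 J/(m²·K); C_land = 4.45×10^6 J/(m²·K).
A ∝ 1/C ⇒ A_land = A_ocean × C_ocean/C_land = 0.186 × 186 = 34.7 K.

34.7 K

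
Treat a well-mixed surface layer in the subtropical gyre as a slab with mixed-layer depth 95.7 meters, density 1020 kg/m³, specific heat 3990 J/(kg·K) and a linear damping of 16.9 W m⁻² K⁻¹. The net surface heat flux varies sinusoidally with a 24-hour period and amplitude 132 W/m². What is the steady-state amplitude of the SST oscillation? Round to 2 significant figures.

0.0047 K

Areal heat capacity C = ρ c_p D = 1020 × 3990 × 95.7 = 3.89×10^8 J/(m²·K).
Angular frequency ω = 2π / T = 2π / 86400 s = 7.27×10^-5 s⁻¹.
√((Cω)² + λ²) = √((28300)² + 16.9²) = 28300 W/(m²·K).
Amplitude A = F₀ / √((Cω)²+λ²) = 132 / 28300 = 0.00466 K.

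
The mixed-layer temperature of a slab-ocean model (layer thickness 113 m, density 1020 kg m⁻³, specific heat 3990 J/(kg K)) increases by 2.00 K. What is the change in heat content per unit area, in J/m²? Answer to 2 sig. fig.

Areal heat capacity C = ρ c_p D = 1020 × 3990 × 113 = 4.60×10^8 J m⁻² K⁻¹.
ΔQ = C ΔT = 4.60×10^8 × 2.00 = 9.20×10^8 J/m².

9.2×10^8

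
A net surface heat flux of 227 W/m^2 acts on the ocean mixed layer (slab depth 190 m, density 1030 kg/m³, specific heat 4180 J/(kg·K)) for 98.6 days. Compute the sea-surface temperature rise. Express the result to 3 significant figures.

Areal heat capacity C = ρ c_p D = 1030 × 4180 × 190 = 8.18×10^8 J/(m^2 K).
Net heat input Q = F Δt = 227 × (98.6 days × 86400 s/day) = 1.93×10^9 J/m².
ΔT = Q / C = 1.93×10^9 / 8.18×10^8 = 2.36 K.

2.36 K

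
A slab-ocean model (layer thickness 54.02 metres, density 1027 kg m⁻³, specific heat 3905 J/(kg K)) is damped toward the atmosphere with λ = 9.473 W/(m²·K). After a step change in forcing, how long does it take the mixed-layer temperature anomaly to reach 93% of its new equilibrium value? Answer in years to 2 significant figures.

Areal heat capacity C = ρ c_p D = 1027 × 3905 × 54.02 = 2.17×10^8 J/(m²·K).
τ = C / λ = 2.17×10^8 / 9.473 = 2.29×10^7 s.
Fraction reached: 1 − e^(−t/τ) = 0.93 ⇒ t = −τ ln(1 − 0.93) = τ × 2.66.
t = 6.08×10^7 s = 1.93 years.

1.9 years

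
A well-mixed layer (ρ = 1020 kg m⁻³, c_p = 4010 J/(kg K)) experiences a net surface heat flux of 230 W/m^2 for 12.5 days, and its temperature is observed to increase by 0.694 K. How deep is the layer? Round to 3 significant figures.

87.5 m

Heat input Q = F Δt = 230 × 1.08×10^6 s = 2.48×10^8 J/m².
Required areal heat capacity C = Q / ΔT = 3.58×10^8 J/(m²·K).
Depth D = C / (ρ c_p) = 3.58×10^8 / (1020 × 4010) = 87.5 m.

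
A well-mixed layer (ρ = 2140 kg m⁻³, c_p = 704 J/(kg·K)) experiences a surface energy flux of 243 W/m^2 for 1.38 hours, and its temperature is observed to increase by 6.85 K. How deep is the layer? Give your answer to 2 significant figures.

0.12 m

Heat input Q = F Δt = 243 × 4970 s = 1.21×10^6 J/m².
Required areal heat capacity C = Q / ΔT = 1.76×10^5 J/(m²·K).
Depth D = C / (ρ c_p) = 1.76×10^5 / (2140 × 704) = 0.117 m.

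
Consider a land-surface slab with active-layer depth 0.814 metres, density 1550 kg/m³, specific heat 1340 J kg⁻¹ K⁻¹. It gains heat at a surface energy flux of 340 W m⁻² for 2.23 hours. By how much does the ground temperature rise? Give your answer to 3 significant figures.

1.61 K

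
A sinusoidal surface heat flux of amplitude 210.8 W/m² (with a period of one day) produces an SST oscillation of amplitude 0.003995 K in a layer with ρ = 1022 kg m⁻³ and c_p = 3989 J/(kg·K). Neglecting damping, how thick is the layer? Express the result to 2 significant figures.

ω = 2π / 86400 s = 7.27×10^-5 s⁻¹.
Required C = F₀ / (A ω) = 210.8 / (0.003995 × 7.27×10^-5) = 7.26×10^8 J/(m²·K).
D = C / (ρ c_p) = 7.26×10^8 / (1022 × 3989) = 178 m.

180 m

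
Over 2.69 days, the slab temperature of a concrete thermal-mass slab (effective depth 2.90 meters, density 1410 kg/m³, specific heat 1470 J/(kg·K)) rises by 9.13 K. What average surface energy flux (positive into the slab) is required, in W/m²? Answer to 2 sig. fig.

240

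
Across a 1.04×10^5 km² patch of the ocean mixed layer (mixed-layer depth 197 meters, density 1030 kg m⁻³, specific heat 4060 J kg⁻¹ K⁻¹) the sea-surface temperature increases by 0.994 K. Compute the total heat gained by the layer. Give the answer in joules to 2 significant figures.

8.5×10^19 J

Areal heat capacity C = ρ c_p D = 1030 × 4060 × 197 = 8.24×10^8 J m⁻² K⁻¹.
Heat per unit area: q = C ΔT = 8.24×10^8 × 0.994 = 8.19×10^8 J/m².
Total heat: Q = q × A = 8.19×10^8 × (1.04×10^5 × 10⁶ m²) = 8.52×10^19 J.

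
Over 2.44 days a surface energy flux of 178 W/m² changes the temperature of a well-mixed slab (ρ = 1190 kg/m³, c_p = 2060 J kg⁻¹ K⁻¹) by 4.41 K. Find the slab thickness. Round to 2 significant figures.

3.5 m

Heat input Q = F Δt = 178 × 2.11×10^5 s = 3.75×10^7 J/m².
Required areal heat capacity C = Q / ΔT = 8.51×10^6 J/(m²·K).
Depth D = C / (ρ c_p) = 8.51×10^6 / (1190 × 2060) = 3.47 m.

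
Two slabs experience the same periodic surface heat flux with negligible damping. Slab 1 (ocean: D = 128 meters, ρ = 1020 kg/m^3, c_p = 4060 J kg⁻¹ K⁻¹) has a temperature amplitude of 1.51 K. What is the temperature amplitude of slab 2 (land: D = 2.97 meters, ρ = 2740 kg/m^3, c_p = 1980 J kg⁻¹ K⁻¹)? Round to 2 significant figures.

C_ocean = 5.30×10^8 J/(m²·K); C_land = 1.61×10^7 J/(m²·K).
A ∝ 1/C ⇒ A_land = A_ocean × C_ocean/C_land = 1.51 × 32.9 = 49.7 K.

50 K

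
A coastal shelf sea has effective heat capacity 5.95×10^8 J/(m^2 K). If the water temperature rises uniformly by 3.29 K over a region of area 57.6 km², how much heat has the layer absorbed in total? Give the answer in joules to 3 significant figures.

1.13×10^17 J

Areal heat capacity C = 5.95×10^8 J/(m^2 K) (given).
Heat per unit area: q = C ΔT = 5.95×10^8 × 3.29 = 1.96×10^9 J/m².
Total heat: Q = q × A = 1.96×10^9 × (57.6 × 10⁶ m²) = 1.13×10^17 J.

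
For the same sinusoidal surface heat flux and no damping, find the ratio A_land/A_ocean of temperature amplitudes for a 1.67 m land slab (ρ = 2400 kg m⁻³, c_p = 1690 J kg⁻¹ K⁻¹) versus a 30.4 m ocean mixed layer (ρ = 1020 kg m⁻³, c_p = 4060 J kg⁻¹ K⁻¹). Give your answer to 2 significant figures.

C_ocean = 1020 × 4060 × 30.4 = 1.26×10^8 J/(m²·K).
C_land = 2400 × 1690 × 1.67 = 6.77×10^6 J/(m²·K).
Undamped amplitude ∝ 1/C, so A_land/A_ocean = C_ocean/C_land = 18.6.

19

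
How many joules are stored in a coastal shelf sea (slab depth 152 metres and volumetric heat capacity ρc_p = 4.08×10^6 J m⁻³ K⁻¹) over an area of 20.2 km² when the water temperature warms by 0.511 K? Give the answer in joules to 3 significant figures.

Areal heat capacity C = ρc_p × D = 4.08×10^6 × 152 = 6.20×10^8 J/(m^2 K).
Heat per unit area: q = C ΔT = 6.20×10^8 × 0.511 = 3.17×10^8 J/m².
Total heat: Q = q × A = 3.17×10^8 × (20.2 × 10⁶ m²) = 6.40×10^15 J.

6.40×10^15 J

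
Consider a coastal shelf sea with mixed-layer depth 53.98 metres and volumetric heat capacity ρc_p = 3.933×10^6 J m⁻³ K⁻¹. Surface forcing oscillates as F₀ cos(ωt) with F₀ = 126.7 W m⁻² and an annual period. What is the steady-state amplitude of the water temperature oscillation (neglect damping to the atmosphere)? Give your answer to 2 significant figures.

3.0 K

Areal heat capacity C = ρc_p × D = 3.933×10^6 × 53.98 = 2.12×10^8 J m⁻² K⁻¹.
Angular frequency ω = 2π / T = 2π / 3.15×10^7 s = 1.99×10^-7 s⁻¹.
Cω = 2.12×10^8 × 1.99×10^-7 = 42.3 W/(m²·K).
Amplitude A = F₀ / (Cω) = 126.7 / 42.3 = 3.00 K.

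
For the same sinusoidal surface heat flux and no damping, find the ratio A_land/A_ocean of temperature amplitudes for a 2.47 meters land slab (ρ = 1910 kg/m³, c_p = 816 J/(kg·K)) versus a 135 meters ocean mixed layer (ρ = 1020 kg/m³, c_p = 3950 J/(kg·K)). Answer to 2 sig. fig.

140

C_ocean = 1020 × 3950 × 135 = 5.44×10^8 J/(m²·K).
C_land = 1910 × 816 × 2.47 = 3.85×10^6 J/(m²·K).
Undamped amplitude ∝ 1/C, so A_land/A_ocean = C_ocean/C_land = 141.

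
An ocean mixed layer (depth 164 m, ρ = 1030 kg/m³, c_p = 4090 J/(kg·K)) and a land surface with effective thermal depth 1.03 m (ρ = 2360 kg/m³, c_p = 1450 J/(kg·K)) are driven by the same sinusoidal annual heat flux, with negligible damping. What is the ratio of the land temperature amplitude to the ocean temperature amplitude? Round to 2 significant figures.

C_ocean = 1030 × 4090 × 164 = 6.91×10^8 J/(m²·K).
C_land = 2360 × 1450 × 1.03 = 3.52×10^6 J/(m²·K).
Undamped amplitude ∝ 1/C, so A_land/A_ocean = C_ocean/C_land = 196.

200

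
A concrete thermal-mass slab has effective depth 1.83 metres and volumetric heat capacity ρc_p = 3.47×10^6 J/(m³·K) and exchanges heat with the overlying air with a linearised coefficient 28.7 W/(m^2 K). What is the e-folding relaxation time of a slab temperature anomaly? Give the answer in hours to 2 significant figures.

61 hours

Areal heat capacity C = ρc_p × D = 3.47×10^6 × 1.83 = 6.35×10^6 J/(m^2 K).
Relaxation time τ = C / λ = 6.35×10^6 / 28.7 = 2.21×10^5 s.
In hours: 2.21×10^5 s / (3600 s/hour) = 61.5 hours.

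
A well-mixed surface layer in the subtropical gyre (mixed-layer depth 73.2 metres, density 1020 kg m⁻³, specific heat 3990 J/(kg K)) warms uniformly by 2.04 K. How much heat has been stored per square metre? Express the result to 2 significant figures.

6.1×10^8

Areal heat capacity C = ρ c_p D = 1020 × 3990 × 73.2 = 2.98×10^8 J/(m^2 K).
ΔQ = C ΔT = 2.98×10^8 × 2.04 = 6.08×10^8 J/m².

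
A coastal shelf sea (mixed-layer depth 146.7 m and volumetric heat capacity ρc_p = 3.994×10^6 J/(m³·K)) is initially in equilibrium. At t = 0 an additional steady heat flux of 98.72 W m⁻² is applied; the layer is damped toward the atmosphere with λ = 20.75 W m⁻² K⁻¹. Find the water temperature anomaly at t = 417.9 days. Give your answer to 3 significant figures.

Areal heat capacity C = ρc_p × D = 3.994×10^6 × 146.7 = 5.86×10^8 J m⁻² K⁻¹.
τ = C / λ = 5.86×10^8 / 20.75 = 2.82×10^7 s.
Equilibrium anomaly ΔT_eq = F / λ = 98.72 / 20.75 = 4.76 K.
t = 417.9 days = 3.61×10^7 s, so t/τ = 1.28.
ΔT(t) = ΔT_eq (1 − e^(−t/τ)) = 4.76 × (1 − e^−1.28) = 3.43 K.

3.43 K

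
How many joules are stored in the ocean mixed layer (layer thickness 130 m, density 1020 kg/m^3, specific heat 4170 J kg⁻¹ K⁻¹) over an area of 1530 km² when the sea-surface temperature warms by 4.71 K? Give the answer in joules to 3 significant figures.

3.98×10^18 J

Areal heat capacity C = ρ c_p D = 1020 × 4170 × 130 = 5.53×10^8 J m⁻² K⁻¹.
Heat per unit area: q = C ΔT = 5.53×10^8 × 4.71 = 2.60×10^9 J/m².
Total heat: Q = q × A = 2.60×10^9 × (1530 × 10⁶ m²) = 3.98×10^18 J.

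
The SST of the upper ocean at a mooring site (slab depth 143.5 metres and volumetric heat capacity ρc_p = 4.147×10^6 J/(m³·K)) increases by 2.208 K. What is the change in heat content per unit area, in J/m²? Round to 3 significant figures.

1.31×10^9

Areal heat capacity C = ρc_p × D = 4.147×10^6 × 143.5 = 5.95×10^8 J m⁻² K⁻¹.
ΔQ = C ΔT = 5.95×10^8 × 2.208 = 1.31×10^9 J/m².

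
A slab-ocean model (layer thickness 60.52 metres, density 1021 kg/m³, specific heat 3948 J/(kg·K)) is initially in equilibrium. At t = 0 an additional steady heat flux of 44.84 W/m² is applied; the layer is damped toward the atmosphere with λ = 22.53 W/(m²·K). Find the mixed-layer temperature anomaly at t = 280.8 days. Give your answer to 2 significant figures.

Areal heat capacity C = ρ c_p D = 1021 × 3948 × 60.52 = 2.44×10^8 J/(m^2 K).
τ = C / λ = 2.44×10^8 / 22.53 = 1.08×10^7 s.
Equilibrium anomaly ΔT_eq = F / λ = 44.84 / 22.53 = 1.99 K.
t = 280.8 days = 2.43×10^7 s, so t/τ = 2.24.
ΔT(t) = ΔT_eq (1 − e^(−t/τ)) = 1.99 × (1 − e^−2.24) = 1.78 K.

1.8 K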